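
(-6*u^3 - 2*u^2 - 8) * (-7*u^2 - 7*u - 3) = 42*u^5 + 56*u^4 + 32*u^3 + 62*u^2 + 56*u + 24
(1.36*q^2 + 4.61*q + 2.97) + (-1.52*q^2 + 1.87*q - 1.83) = -0.16*q^2 + 6.48*q + 1.14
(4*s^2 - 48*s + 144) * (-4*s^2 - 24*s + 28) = -16*s^4 + 96*s^3 + 688*s^2 - 4800*s + 4032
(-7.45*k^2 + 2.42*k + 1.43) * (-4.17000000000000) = 31.0665*k^2 - 10.0914*k - 5.9631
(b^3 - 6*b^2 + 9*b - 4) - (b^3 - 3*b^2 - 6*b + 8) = -3*b^2 + 15*b - 12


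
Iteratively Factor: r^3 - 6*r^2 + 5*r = (r - 5)*(r^2 - r) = r*(r - 5)*(r - 1)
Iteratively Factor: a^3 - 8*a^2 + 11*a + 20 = (a + 1)*(a^2 - 9*a + 20) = (a - 5)*(a + 1)*(a - 4)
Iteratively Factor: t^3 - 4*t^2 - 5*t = (t - 5)*(t^2 + t) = t*(t - 5)*(t + 1)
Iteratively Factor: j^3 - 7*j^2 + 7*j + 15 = (j + 1)*(j^2 - 8*j + 15) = (j - 5)*(j + 1)*(j - 3)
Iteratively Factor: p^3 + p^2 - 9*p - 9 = (p + 3)*(p^2 - 2*p - 3) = (p - 3)*(p + 3)*(p + 1)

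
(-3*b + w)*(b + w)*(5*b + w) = -15*b^3 - 13*b^2*w + 3*b*w^2 + w^3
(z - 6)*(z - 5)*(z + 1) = z^3 - 10*z^2 + 19*z + 30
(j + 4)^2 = j^2 + 8*j + 16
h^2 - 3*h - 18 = (h - 6)*(h + 3)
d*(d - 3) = d^2 - 3*d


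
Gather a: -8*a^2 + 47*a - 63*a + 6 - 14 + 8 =-8*a^2 - 16*a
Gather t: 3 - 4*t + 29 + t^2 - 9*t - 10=t^2 - 13*t + 22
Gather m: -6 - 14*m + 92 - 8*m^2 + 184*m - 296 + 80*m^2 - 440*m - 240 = 72*m^2 - 270*m - 450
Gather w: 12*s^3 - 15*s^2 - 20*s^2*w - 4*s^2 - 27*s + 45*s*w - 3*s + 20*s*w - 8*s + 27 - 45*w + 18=12*s^3 - 19*s^2 - 38*s + w*(-20*s^2 + 65*s - 45) + 45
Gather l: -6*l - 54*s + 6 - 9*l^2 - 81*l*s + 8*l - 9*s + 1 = -9*l^2 + l*(2 - 81*s) - 63*s + 7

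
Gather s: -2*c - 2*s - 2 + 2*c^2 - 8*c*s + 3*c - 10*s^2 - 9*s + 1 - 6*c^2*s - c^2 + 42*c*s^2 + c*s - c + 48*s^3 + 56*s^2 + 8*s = c^2 + 48*s^3 + s^2*(42*c + 46) + s*(-6*c^2 - 7*c - 3) - 1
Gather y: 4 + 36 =40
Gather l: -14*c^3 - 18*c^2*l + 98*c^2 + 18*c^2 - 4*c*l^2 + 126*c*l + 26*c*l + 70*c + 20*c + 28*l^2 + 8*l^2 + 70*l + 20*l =-14*c^3 + 116*c^2 + 90*c + l^2*(36 - 4*c) + l*(-18*c^2 + 152*c + 90)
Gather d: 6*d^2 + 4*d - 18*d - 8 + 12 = 6*d^2 - 14*d + 4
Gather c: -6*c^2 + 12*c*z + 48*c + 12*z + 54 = -6*c^2 + c*(12*z + 48) + 12*z + 54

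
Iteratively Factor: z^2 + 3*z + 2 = (z + 2)*(z + 1)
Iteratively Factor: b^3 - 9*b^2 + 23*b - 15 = (b - 3)*(b^2 - 6*b + 5) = (b - 3)*(b - 1)*(b - 5)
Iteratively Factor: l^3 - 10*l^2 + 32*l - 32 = (l - 2)*(l^2 - 8*l + 16) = (l - 4)*(l - 2)*(l - 4)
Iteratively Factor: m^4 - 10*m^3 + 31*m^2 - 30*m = (m - 3)*(m^3 - 7*m^2 + 10*m) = m*(m - 3)*(m^2 - 7*m + 10) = m*(m - 3)*(m - 2)*(m - 5)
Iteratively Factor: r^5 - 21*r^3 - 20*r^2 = (r - 5)*(r^4 + 5*r^3 + 4*r^2) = (r - 5)*(r + 1)*(r^3 + 4*r^2) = (r - 5)*(r + 1)*(r + 4)*(r^2) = r*(r - 5)*(r + 1)*(r + 4)*(r)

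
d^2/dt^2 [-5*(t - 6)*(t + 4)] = -10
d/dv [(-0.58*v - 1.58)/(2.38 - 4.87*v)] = (21.5985 - 44.19525*v)/(4.87*v - 2.38)^3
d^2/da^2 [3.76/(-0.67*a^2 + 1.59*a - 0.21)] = (3.375728*a^2 - 8.011056*a - 3.76*(1.34*a - 1.59)*(2.68*a - 3.18) + 1.058064)/(0.67*a^2 - 1.59*a + 0.21)^3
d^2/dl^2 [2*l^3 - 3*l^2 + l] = 12*l - 6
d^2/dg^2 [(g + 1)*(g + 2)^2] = 6*g + 10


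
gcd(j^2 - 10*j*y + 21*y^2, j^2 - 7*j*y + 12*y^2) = -j + 3*y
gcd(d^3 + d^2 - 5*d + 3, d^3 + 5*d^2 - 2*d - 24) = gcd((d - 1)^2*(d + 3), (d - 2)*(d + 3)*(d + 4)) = d + 3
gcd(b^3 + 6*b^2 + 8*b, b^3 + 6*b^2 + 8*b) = b^3 + 6*b^2 + 8*b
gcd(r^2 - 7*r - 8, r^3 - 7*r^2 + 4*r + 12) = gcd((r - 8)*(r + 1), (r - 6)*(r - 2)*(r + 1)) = r + 1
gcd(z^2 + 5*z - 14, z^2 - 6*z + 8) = z - 2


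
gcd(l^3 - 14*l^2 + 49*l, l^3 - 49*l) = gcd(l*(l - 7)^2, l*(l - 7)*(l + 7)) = l^2 - 7*l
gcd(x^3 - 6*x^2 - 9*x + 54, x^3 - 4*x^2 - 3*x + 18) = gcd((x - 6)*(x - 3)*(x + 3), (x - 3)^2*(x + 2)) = x - 3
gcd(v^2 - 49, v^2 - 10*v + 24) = 1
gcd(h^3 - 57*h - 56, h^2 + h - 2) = 1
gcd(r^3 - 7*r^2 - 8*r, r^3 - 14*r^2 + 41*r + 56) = r^2 - 7*r - 8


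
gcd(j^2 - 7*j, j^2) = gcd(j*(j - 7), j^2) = j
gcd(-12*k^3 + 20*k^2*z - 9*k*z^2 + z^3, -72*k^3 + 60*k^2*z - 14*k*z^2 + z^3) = 12*k^2 - 8*k*z + z^2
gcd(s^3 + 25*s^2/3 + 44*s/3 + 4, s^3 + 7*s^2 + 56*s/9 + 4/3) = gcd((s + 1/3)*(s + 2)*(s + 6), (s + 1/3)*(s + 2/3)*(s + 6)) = s^2 + 19*s/3 + 2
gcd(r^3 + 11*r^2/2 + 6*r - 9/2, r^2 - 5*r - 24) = r + 3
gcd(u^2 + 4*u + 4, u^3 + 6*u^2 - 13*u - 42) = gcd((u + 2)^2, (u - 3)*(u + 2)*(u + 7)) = u + 2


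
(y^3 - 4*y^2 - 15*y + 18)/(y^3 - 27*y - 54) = (y - 1)/(y + 3)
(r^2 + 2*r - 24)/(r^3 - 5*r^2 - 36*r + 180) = (r - 4)/(r^2 - 11*r + 30)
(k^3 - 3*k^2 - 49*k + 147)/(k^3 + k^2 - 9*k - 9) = (k^2 - 49)/(k^2 + 4*k + 3)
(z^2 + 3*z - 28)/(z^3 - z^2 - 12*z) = (z + 7)/(z*(z + 3))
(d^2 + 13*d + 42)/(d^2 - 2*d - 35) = (d^2 + 13*d + 42)/(d^2 - 2*d - 35)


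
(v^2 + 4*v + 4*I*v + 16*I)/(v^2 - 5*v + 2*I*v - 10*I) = (v^2 + 4*v*(1 + I) + 16*I)/(v^2 + v*(-5 + 2*I) - 10*I)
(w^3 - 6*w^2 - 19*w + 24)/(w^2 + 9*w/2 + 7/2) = 2*(w^3 - 6*w^2 - 19*w + 24)/(2*w^2 + 9*w + 7)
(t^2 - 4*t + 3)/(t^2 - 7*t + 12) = (t - 1)/(t - 4)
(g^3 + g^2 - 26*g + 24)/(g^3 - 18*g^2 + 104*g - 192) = (g^2 + 5*g - 6)/(g^2 - 14*g + 48)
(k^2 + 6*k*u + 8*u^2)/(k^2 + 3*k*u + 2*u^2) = (k + 4*u)/(k + u)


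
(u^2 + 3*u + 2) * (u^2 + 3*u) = u^4 + 6*u^3 + 11*u^2 + 6*u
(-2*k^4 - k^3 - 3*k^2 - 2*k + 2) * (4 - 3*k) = 6*k^5 - 5*k^4 + 5*k^3 - 6*k^2 - 14*k + 8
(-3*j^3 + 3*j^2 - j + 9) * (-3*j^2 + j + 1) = 9*j^5 - 12*j^4 + 3*j^3 - 25*j^2 + 8*j + 9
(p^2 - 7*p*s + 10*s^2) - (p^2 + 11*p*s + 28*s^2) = -18*p*s - 18*s^2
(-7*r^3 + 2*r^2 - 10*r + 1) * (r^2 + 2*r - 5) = -7*r^5 - 12*r^4 + 29*r^3 - 29*r^2 + 52*r - 5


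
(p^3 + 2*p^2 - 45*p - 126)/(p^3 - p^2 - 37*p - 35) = (p^2 + 9*p + 18)/(p^2 + 6*p + 5)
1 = 1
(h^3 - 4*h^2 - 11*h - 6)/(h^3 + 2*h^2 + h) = (h - 6)/h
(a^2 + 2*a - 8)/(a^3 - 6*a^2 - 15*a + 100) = (a - 2)/(a^2 - 10*a + 25)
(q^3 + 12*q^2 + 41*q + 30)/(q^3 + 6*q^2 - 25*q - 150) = (q + 1)/(q - 5)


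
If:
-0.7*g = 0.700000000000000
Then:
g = -1.00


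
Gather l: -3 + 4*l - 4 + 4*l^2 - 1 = 4*l^2 + 4*l - 8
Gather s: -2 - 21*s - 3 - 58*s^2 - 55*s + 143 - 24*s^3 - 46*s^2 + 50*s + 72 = -24*s^3 - 104*s^2 - 26*s + 210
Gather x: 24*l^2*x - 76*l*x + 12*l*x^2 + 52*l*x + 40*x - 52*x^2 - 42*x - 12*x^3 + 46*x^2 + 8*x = -12*x^3 + x^2*(12*l - 6) + x*(24*l^2 - 24*l + 6)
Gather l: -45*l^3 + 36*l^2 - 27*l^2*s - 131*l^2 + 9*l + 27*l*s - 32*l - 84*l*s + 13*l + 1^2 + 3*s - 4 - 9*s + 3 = -45*l^3 + l^2*(-27*s - 95) + l*(-57*s - 10) - 6*s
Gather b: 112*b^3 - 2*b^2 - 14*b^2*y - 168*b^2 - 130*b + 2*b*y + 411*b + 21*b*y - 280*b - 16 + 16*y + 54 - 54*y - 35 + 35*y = 112*b^3 + b^2*(-14*y - 170) + b*(23*y + 1) - 3*y + 3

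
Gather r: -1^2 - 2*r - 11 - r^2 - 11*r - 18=-r^2 - 13*r - 30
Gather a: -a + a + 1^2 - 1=0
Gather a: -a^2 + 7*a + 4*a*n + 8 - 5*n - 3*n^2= -a^2 + a*(4*n + 7) - 3*n^2 - 5*n + 8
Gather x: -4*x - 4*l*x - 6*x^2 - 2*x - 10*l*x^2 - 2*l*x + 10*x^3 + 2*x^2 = 10*x^3 + x^2*(-10*l - 4) + x*(-6*l - 6)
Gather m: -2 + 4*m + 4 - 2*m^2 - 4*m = 2 - 2*m^2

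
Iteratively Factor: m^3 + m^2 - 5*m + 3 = (m - 1)*(m^2 + 2*m - 3) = (m - 1)*(m + 3)*(m - 1)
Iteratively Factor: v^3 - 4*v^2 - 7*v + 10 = (v - 5)*(v^2 + v - 2) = (v - 5)*(v + 2)*(v - 1)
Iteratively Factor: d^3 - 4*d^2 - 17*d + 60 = (d - 5)*(d^2 + d - 12) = (d - 5)*(d + 4)*(d - 3)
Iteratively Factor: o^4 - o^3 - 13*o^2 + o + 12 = (o + 3)*(o^3 - 4*o^2 - o + 4) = (o + 1)*(o + 3)*(o^2 - 5*o + 4) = (o - 4)*(o + 1)*(o + 3)*(o - 1)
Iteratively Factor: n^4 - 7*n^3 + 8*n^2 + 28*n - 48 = (n - 4)*(n^3 - 3*n^2 - 4*n + 12) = (n - 4)*(n - 3)*(n^2 - 4) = (n - 4)*(n - 3)*(n - 2)*(n + 2)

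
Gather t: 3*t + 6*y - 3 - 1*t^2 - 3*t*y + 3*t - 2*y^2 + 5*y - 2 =-t^2 + t*(6 - 3*y) - 2*y^2 + 11*y - 5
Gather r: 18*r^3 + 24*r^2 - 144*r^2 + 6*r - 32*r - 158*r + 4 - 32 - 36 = 18*r^3 - 120*r^2 - 184*r - 64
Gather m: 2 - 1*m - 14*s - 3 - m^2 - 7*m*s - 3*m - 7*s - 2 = -m^2 + m*(-7*s - 4) - 21*s - 3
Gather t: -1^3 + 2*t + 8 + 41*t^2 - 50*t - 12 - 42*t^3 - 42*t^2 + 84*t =-42*t^3 - t^2 + 36*t - 5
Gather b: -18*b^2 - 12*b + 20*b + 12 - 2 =-18*b^2 + 8*b + 10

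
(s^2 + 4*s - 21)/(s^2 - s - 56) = (s - 3)/(s - 8)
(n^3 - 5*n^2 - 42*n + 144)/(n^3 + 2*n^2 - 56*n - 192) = (n - 3)/(n + 4)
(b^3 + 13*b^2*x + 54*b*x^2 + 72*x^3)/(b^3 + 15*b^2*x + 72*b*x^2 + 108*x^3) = (b + 4*x)/(b + 6*x)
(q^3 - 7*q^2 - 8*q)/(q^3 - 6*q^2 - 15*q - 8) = q/(q + 1)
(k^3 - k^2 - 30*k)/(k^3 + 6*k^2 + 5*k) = (k - 6)/(k + 1)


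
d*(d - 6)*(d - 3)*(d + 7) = d^4 - 2*d^3 - 45*d^2 + 126*d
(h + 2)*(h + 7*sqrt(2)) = h^2 + 2*h + 7*sqrt(2)*h + 14*sqrt(2)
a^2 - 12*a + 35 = (a - 7)*(a - 5)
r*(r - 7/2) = r^2 - 7*r/2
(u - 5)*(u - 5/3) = u^2 - 20*u/3 + 25/3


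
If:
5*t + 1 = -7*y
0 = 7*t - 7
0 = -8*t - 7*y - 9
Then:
No Solution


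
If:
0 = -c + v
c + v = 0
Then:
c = 0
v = 0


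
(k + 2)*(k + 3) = k^2 + 5*k + 6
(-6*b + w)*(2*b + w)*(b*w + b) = -12*b^3*w - 12*b^3 - 4*b^2*w^2 - 4*b^2*w + b*w^3 + b*w^2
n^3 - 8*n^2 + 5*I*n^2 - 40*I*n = n*(n - 8)*(n + 5*I)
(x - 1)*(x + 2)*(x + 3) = x^3 + 4*x^2 + x - 6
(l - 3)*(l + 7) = l^2 + 4*l - 21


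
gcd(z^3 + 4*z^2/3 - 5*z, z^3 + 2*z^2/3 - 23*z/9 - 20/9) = z - 5/3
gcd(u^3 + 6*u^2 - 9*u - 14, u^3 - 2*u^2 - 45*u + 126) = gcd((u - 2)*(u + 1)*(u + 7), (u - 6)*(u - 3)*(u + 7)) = u + 7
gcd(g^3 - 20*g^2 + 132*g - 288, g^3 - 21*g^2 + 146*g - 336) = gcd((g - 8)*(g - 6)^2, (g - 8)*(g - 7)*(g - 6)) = g^2 - 14*g + 48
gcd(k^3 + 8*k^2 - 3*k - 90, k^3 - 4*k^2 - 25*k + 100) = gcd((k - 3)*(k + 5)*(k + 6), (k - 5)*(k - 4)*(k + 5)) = k + 5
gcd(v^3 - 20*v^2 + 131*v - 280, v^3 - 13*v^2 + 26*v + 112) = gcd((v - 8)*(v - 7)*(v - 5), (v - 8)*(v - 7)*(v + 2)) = v^2 - 15*v + 56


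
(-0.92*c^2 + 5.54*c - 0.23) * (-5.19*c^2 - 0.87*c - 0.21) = 4.7748*c^4 - 27.9522*c^3 - 3.4329*c^2 - 0.9633*c + 0.0483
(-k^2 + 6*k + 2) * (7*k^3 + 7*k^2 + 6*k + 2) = -7*k^5 + 35*k^4 + 50*k^3 + 48*k^2 + 24*k + 4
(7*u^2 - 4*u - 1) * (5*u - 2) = 35*u^3 - 34*u^2 + 3*u + 2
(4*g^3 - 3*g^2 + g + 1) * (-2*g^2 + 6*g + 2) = -8*g^5 + 30*g^4 - 12*g^3 - 2*g^2 + 8*g + 2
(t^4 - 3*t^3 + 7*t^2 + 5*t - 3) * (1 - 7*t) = -7*t^5 + 22*t^4 - 52*t^3 - 28*t^2 + 26*t - 3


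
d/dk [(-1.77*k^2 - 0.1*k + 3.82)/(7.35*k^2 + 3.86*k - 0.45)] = (-6.0972*k^2 - 54.561*k - 14.7002)/(54.0225*k^4 + 56.742*k^3 + 8.2846*k^2 - 3.474*k + 0.2025)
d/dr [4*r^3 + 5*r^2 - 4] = 2*r*(6*r + 5)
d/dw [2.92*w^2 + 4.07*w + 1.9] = 5.84*w + 4.07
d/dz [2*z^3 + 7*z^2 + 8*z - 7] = 6*z^2 + 14*z + 8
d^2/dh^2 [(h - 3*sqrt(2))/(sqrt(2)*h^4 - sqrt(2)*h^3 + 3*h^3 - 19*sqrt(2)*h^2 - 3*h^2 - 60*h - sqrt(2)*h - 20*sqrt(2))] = 2*(-(h - 3*sqrt(2))*(-4*sqrt(2)*h^3 - 9*h^2 + 3*sqrt(2)*h^2 + 6*h + 38*sqrt(2)*h + sqrt(2) + 60)^2 + (-4*sqrt(2)*h^3 - 9*h^2 + 3*sqrt(2)*h^2 + 6*h + 38*sqrt(2)*h + (h - 3*sqrt(2))*(-6*sqrt(2)*h^2 - 9*h + 3*sqrt(2)*h + 3 + 19*sqrt(2)) + sqrt(2) + 60)*(-sqrt(2)*h^4 - 3*h^3 + sqrt(2)*h^3 + 3*h^2 + 19*sqrt(2)*h^2 + sqrt(2)*h + 60*h + 20*sqrt(2)))/(-sqrt(2)*h^4 - 3*h^3 + sqrt(2)*h^3 + 3*h^2 + 19*sqrt(2)*h^2 + sqrt(2)*h + 60*h + 20*sqrt(2))^3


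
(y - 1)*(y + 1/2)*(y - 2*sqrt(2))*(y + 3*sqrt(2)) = y^4 - y^3/2 + sqrt(2)*y^3 - 25*y^2/2 - sqrt(2)*y^2/2 - sqrt(2)*y/2 + 6*y + 6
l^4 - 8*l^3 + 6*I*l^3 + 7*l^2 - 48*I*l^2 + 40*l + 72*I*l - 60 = (l - 6)*(l - 2)*(l + I)*(l + 5*I)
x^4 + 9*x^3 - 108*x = x*(x - 3)*(x + 6)^2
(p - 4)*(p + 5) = p^2 + p - 20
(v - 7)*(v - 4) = v^2 - 11*v + 28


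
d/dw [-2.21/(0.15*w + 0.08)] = 0.3315/(0.15*w + 0.08)^2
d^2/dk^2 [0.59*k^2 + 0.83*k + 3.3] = 1.18000000000000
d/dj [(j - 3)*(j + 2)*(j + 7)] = 3*j^2 + 12*j - 13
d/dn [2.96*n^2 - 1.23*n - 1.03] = 5.92*n - 1.23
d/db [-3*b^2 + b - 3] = 1 - 6*b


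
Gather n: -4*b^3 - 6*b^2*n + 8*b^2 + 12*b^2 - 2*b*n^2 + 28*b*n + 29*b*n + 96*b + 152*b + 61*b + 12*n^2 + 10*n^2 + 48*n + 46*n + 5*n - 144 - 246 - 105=-4*b^3 + 20*b^2 + 309*b + n^2*(22 - 2*b) + n*(-6*b^2 + 57*b + 99) - 495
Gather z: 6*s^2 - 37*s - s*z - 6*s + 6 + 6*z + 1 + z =6*s^2 - 43*s + z*(7 - s) + 7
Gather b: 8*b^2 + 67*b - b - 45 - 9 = 8*b^2 + 66*b - 54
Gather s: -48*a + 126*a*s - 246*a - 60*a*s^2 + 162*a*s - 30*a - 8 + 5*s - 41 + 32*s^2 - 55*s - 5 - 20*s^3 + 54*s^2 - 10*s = -324*a - 20*s^3 + s^2*(86 - 60*a) + s*(288*a - 60) - 54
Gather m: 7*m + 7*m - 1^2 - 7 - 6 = 14*m - 14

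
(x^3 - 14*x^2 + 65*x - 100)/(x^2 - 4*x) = x - 10 + 25/x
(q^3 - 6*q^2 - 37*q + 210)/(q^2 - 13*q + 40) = (q^2 - q - 42)/(q - 8)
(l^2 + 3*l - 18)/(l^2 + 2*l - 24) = (l - 3)/(l - 4)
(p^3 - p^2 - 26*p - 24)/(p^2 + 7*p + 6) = (p^2 - 2*p - 24)/(p + 6)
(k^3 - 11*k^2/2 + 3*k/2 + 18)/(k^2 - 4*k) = k - 3/2 - 9/(2*k)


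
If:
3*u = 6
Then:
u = 2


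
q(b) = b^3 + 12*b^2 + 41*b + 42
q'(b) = 3*b^2 + 24*b + 41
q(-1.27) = 7.24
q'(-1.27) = 15.36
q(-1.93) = 0.38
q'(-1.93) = 5.85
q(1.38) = 124.06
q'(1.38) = 79.83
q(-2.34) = -1.05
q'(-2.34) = 1.27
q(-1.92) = 0.44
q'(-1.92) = 5.98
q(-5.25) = 12.80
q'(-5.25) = -2.31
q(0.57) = 69.45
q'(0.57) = 55.65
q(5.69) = 848.02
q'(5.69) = 274.69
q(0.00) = 42.00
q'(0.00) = 41.00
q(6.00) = 936.00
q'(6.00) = 293.00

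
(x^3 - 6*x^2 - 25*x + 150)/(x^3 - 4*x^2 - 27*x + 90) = (x - 5)/(x - 3)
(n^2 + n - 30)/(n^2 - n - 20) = (n + 6)/(n + 4)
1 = 1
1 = 1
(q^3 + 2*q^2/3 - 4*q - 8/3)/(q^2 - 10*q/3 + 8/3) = (3*q^2 + 8*q + 4)/(3*q - 4)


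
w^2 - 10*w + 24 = (w - 6)*(w - 4)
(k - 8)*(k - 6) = k^2 - 14*k + 48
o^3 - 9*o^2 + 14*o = o*(o - 7)*(o - 2)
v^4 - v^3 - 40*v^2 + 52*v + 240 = (v - 5)*(v - 4)*(v + 2)*(v + 6)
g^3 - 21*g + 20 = (g - 4)*(g - 1)*(g + 5)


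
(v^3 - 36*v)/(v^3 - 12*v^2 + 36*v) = (v + 6)/(v - 6)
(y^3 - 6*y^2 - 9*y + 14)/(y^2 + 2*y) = y - 8 + 7/y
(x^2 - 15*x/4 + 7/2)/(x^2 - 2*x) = (x - 7/4)/x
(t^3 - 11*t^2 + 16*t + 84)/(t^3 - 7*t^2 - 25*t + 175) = (t^2 - 4*t - 12)/(t^2 - 25)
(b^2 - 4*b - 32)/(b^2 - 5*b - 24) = (b + 4)/(b + 3)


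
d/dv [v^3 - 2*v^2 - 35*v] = 3*v^2 - 4*v - 35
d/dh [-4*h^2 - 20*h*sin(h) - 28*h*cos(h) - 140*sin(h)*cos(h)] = 28*h*sin(h) - 20*h*cos(h) - 8*h - 20*sin(h) - 28*cos(h) - 140*cos(2*h)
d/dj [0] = 0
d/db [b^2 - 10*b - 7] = 2*b - 10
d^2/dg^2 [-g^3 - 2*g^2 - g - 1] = -6*g - 4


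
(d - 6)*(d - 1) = d^2 - 7*d + 6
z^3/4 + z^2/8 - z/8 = z*(z/4 + 1/4)*(z - 1/2)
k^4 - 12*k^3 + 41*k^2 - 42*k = k*(k - 7)*(k - 3)*(k - 2)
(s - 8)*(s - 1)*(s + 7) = s^3 - 2*s^2 - 55*s + 56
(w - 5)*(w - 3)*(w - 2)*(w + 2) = w^4 - 8*w^3 + 11*w^2 + 32*w - 60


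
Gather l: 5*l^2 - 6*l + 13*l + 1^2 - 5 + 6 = 5*l^2 + 7*l + 2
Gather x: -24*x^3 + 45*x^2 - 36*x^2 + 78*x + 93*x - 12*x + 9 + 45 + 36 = -24*x^3 + 9*x^2 + 159*x + 90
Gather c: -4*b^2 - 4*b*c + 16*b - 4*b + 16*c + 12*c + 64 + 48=-4*b^2 + 12*b + c*(28 - 4*b) + 112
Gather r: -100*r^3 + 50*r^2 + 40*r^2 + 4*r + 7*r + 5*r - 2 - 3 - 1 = -100*r^3 + 90*r^2 + 16*r - 6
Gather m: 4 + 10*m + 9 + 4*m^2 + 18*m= 4*m^2 + 28*m + 13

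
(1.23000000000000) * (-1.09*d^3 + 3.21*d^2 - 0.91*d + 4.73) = -1.3407*d^3 + 3.9483*d^2 - 1.1193*d + 5.8179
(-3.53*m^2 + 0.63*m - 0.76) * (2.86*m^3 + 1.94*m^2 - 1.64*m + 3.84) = -10.0958*m^5 - 5.0464*m^4 + 4.8378*m^3 - 16.0628*m^2 + 3.6656*m - 2.9184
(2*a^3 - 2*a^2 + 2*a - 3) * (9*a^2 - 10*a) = 18*a^5 - 38*a^4 + 38*a^3 - 47*a^2 + 30*a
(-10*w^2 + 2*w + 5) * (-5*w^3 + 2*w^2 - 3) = 50*w^5 - 30*w^4 - 21*w^3 + 40*w^2 - 6*w - 15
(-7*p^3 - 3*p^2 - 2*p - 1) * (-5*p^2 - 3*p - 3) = 35*p^5 + 36*p^4 + 40*p^3 + 20*p^2 + 9*p + 3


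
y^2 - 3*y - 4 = (y - 4)*(y + 1)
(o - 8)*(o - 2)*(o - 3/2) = o^3 - 23*o^2/2 + 31*o - 24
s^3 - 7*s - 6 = (s - 3)*(s + 1)*(s + 2)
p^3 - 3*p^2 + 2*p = p*(p - 2)*(p - 1)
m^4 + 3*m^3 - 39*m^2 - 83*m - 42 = (m - 6)*(m + 1)^2*(m + 7)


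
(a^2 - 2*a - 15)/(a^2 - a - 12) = (a - 5)/(a - 4)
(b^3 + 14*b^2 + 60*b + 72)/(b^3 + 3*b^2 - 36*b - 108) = (b^2 + 8*b + 12)/(b^2 - 3*b - 18)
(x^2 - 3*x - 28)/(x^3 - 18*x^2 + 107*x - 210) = (x + 4)/(x^2 - 11*x + 30)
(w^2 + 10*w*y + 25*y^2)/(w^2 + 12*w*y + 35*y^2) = (w + 5*y)/(w + 7*y)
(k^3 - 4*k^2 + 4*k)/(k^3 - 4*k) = (k - 2)/(k + 2)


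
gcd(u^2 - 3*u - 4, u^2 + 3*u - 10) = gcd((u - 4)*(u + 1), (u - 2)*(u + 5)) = 1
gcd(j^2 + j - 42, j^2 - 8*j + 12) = j - 6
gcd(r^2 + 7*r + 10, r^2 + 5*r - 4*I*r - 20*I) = r + 5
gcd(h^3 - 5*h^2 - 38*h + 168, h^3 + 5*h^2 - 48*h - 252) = h^2 - h - 42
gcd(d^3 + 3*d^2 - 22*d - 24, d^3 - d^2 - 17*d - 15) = d + 1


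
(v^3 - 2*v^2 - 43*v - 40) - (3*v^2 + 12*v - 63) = v^3 - 5*v^2 - 55*v + 23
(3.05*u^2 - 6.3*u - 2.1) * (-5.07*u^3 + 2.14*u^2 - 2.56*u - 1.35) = -15.4635*u^5 + 38.468*u^4 - 10.643*u^3 + 7.5165*u^2 + 13.881*u + 2.835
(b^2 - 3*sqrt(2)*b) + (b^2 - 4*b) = 2*b^2 - 3*sqrt(2)*b - 4*b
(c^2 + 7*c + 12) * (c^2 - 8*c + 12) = c^4 - c^3 - 32*c^2 - 12*c + 144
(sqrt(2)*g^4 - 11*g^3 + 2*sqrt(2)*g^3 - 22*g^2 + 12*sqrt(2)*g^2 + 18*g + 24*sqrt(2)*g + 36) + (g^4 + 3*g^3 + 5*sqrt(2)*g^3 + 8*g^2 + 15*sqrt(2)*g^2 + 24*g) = g^4 + sqrt(2)*g^4 - 8*g^3 + 7*sqrt(2)*g^3 - 14*g^2 + 27*sqrt(2)*g^2 + 24*sqrt(2)*g + 42*g + 36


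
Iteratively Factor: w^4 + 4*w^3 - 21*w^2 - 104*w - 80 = (w - 5)*(w^3 + 9*w^2 + 24*w + 16) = (w - 5)*(w + 1)*(w^2 + 8*w + 16) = (w - 5)*(w + 1)*(w + 4)*(w + 4)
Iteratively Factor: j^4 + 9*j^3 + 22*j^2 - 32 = (j - 1)*(j^3 + 10*j^2 + 32*j + 32) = (j - 1)*(j + 2)*(j^2 + 8*j + 16) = (j - 1)*(j + 2)*(j + 4)*(j + 4)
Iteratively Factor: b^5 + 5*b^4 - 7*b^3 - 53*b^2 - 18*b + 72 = (b - 3)*(b^4 + 8*b^3 + 17*b^2 - 2*b - 24) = (b - 3)*(b - 1)*(b^3 + 9*b^2 + 26*b + 24) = (b - 3)*(b - 1)*(b + 3)*(b^2 + 6*b + 8) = (b - 3)*(b - 1)*(b + 3)*(b + 4)*(b + 2)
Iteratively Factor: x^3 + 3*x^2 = (x)*(x^2 + 3*x) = x^2*(x + 3)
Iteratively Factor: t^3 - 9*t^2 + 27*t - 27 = (t - 3)*(t^2 - 6*t + 9) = (t - 3)^2*(t - 3)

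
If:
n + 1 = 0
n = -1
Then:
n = -1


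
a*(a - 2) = a^2 - 2*a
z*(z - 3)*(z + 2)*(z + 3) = z^4 + 2*z^3 - 9*z^2 - 18*z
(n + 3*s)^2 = n^2 + 6*n*s + 9*s^2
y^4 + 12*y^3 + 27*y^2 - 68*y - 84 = (y - 2)*(y + 1)*(y + 6)*(y + 7)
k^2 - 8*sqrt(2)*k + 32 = (k - 4*sqrt(2))^2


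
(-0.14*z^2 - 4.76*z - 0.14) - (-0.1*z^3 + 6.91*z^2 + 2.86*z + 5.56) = 0.1*z^3 - 7.05*z^2 - 7.62*z - 5.7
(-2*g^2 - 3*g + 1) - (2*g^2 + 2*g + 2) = -4*g^2 - 5*g - 1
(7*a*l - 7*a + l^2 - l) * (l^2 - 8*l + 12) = 7*a*l^3 - 63*a*l^2 + 140*a*l - 84*a + l^4 - 9*l^3 + 20*l^2 - 12*l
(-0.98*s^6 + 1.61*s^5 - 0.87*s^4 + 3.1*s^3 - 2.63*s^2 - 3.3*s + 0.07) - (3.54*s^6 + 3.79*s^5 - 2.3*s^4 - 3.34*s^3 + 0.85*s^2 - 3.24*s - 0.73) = -4.52*s^6 - 2.18*s^5 + 1.43*s^4 + 6.44*s^3 - 3.48*s^2 - 0.0599999999999996*s + 0.8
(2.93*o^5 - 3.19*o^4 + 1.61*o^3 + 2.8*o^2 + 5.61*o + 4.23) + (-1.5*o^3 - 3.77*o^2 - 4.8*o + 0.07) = 2.93*o^5 - 3.19*o^4 + 0.11*o^3 - 0.97*o^2 + 0.81*o + 4.3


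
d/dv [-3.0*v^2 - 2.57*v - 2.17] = -6.0*v - 2.57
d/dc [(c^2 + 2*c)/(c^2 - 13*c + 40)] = 5*(-3*c^2 + 16*c + 16)/(c^4 - 26*c^3 + 249*c^2 - 1040*c + 1600)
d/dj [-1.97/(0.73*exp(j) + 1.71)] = 1.4381*exp(j)/(0.73*exp(j) + 1.71)^2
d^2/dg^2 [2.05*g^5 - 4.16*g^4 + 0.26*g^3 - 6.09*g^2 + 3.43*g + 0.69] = 41.0*g^3 - 49.92*g^2 + 1.56*g - 12.18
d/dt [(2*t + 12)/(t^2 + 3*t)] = 2*(-t^2 - 12*t - 18)/(t^2*(t^2 + 6*t + 9))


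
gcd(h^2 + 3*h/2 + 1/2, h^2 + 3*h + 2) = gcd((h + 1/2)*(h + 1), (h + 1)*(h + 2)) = h + 1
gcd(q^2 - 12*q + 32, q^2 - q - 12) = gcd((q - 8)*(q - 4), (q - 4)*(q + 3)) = q - 4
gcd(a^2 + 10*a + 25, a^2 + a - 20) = a + 5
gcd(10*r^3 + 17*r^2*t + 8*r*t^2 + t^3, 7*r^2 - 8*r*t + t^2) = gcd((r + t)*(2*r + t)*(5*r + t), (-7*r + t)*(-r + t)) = 1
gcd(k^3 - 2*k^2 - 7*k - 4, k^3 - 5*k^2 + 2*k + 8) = k^2 - 3*k - 4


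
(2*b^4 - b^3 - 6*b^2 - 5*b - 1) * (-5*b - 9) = -10*b^5 - 13*b^4 + 39*b^3 + 79*b^2 + 50*b + 9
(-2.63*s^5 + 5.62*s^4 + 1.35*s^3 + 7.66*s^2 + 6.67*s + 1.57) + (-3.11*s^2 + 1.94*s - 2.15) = -2.63*s^5 + 5.62*s^4 + 1.35*s^3 + 4.55*s^2 + 8.61*s - 0.58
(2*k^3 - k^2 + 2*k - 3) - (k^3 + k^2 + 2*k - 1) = k^3 - 2*k^2 - 2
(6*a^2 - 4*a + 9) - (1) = 6*a^2 - 4*a + 8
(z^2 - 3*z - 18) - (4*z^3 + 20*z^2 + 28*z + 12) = -4*z^3 - 19*z^2 - 31*z - 30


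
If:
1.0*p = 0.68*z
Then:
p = 0.68*z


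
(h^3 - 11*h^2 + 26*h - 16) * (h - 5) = h^4 - 16*h^3 + 81*h^2 - 146*h + 80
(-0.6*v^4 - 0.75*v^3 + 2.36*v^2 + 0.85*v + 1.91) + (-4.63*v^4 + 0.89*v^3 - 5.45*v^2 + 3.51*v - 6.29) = -5.23*v^4 + 0.14*v^3 - 3.09*v^2 + 4.36*v - 4.38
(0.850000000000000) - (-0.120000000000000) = 0.970000000000000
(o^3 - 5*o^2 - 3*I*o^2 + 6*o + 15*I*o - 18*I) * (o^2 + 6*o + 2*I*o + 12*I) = o^5 + o^4 - I*o^4 - 18*o^3 - I*o^3 + 42*o^2 + 24*I*o^2 - 144*o - 36*I*o + 216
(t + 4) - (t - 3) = 7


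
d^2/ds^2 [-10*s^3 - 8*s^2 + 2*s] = -60*s - 16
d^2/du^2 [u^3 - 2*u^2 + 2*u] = 6*u - 4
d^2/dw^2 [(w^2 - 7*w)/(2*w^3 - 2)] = (w^6 - 21*w^5 + 7*w^3 - 42*w^2 + 1)/(w^9 - 3*w^6 + 3*w^3 - 1)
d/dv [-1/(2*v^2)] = v^(-3)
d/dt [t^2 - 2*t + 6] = 2*t - 2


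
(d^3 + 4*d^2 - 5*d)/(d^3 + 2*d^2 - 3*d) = (d + 5)/(d + 3)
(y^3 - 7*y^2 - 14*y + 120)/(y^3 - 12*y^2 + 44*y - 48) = (y^2 - y - 20)/(y^2 - 6*y + 8)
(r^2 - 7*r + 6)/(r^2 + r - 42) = (r - 1)/(r + 7)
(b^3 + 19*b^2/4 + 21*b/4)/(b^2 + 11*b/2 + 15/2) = b*(4*b + 7)/(2*(2*b + 5))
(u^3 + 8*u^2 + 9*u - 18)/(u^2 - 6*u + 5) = (u^2 + 9*u + 18)/(u - 5)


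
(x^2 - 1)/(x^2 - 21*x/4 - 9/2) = 4*(1 - x^2)/(-4*x^2 + 21*x + 18)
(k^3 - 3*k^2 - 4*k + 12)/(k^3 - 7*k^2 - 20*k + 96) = (k^2 - 4)/(k^2 - 4*k - 32)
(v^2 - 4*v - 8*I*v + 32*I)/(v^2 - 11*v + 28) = (v - 8*I)/(v - 7)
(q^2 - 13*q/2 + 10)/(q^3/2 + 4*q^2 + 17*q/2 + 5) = (2*q^2 - 13*q + 20)/(q^3 + 8*q^2 + 17*q + 10)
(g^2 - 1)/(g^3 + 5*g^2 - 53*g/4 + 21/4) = 4*(g^2 - 1)/(4*g^3 + 20*g^2 - 53*g + 21)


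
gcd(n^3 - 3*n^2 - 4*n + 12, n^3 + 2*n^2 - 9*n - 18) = n^2 - n - 6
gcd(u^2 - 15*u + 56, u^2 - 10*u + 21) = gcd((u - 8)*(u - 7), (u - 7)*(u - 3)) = u - 7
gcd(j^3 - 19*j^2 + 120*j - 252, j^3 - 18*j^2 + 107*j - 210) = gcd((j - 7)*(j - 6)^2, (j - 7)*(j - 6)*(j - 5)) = j^2 - 13*j + 42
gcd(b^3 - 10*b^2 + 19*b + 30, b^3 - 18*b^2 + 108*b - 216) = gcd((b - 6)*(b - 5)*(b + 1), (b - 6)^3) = b - 6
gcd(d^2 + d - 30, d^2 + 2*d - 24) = d + 6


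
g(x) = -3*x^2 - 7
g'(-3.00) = 18.00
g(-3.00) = -34.00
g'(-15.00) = 90.00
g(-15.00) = -682.00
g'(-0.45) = 2.70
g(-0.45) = -7.61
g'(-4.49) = 26.94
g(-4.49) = -67.48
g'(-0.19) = 1.14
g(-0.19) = -7.11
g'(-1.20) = 7.20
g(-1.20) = -11.32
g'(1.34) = -8.04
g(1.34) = -12.39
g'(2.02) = -12.12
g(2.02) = -19.24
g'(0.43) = -2.58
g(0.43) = -7.55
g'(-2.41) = 14.46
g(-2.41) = -24.42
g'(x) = -6*x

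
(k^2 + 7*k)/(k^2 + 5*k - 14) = k/(k - 2)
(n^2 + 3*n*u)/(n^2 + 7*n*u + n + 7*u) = n*(n + 3*u)/(n^2 + 7*n*u + n + 7*u)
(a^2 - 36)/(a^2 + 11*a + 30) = (a - 6)/(a + 5)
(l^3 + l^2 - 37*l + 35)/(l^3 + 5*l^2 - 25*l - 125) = (l^2 + 6*l - 7)/(l^2 + 10*l + 25)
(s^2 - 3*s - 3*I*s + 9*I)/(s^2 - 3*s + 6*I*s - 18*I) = (s - 3*I)/(s + 6*I)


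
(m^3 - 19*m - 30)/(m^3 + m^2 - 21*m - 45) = (m + 2)/(m + 3)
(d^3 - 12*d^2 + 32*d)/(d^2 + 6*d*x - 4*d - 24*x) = d*(d - 8)/(d + 6*x)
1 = 1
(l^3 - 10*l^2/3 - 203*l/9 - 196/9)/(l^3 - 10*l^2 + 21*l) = (9*l^2 + 33*l + 28)/(9*l*(l - 3))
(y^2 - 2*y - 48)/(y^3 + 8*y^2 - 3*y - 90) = (y - 8)/(y^2 + 2*y - 15)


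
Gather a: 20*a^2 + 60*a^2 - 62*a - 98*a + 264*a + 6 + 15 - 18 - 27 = 80*a^2 + 104*a - 24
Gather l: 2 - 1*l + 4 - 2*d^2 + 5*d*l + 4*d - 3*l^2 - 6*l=-2*d^2 + 4*d - 3*l^2 + l*(5*d - 7) + 6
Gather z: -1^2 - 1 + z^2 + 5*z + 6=z^2 + 5*z + 4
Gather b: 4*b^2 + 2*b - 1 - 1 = 4*b^2 + 2*b - 2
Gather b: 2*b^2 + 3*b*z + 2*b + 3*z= 2*b^2 + b*(3*z + 2) + 3*z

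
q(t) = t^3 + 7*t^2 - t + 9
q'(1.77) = 33.18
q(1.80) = 35.71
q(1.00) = 16.00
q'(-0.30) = -4.93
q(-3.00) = 48.00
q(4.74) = 268.03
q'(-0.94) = -11.51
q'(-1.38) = -14.61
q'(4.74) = 132.76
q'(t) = 3*t^2 + 14*t - 1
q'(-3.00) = -16.00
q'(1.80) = 33.92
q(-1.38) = 21.08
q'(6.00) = 191.00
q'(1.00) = 16.00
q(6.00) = 471.00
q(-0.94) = 15.29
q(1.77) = 34.71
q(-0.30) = 9.90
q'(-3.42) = -13.79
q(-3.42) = 54.29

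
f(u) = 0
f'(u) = 0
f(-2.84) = 0.00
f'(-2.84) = 0.00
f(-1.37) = 0.00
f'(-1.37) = 0.00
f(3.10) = 0.00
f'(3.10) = 0.00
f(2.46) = 0.00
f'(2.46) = 0.00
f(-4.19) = 0.00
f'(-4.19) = 0.00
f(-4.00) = 0.00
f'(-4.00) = 0.00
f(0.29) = 0.00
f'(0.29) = 0.00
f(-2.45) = 0.00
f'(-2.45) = 0.00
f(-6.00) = 0.00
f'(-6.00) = 0.00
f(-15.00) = 0.00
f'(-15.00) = 0.00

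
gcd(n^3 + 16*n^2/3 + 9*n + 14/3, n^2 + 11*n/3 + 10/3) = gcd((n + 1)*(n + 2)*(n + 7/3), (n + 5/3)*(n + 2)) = n + 2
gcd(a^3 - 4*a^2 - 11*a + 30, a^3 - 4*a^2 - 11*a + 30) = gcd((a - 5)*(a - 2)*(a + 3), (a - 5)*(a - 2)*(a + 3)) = a^3 - 4*a^2 - 11*a + 30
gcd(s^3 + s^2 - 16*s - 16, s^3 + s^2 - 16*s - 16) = s^3 + s^2 - 16*s - 16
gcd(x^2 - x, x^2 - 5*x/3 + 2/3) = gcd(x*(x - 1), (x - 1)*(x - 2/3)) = x - 1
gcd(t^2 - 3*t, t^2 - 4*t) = t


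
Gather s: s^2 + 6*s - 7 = s^2 + 6*s - 7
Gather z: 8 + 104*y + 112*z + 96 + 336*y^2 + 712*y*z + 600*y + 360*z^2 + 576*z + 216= 336*y^2 + 704*y + 360*z^2 + z*(712*y + 688) + 320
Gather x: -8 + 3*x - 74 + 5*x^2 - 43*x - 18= 5*x^2 - 40*x - 100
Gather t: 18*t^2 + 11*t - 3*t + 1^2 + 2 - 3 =18*t^2 + 8*t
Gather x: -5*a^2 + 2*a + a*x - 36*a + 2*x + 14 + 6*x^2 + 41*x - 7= -5*a^2 - 34*a + 6*x^2 + x*(a + 43) + 7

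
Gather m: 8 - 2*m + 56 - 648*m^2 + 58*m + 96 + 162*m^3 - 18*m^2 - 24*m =162*m^3 - 666*m^2 + 32*m + 160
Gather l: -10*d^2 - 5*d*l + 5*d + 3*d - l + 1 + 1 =-10*d^2 + 8*d + l*(-5*d - 1) + 2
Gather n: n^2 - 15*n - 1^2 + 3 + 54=n^2 - 15*n + 56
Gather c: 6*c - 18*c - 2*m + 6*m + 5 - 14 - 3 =-12*c + 4*m - 12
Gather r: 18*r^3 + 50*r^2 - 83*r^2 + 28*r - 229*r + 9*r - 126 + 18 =18*r^3 - 33*r^2 - 192*r - 108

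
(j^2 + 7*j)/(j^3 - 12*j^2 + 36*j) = (j + 7)/(j^2 - 12*j + 36)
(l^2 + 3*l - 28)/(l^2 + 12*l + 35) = (l - 4)/(l + 5)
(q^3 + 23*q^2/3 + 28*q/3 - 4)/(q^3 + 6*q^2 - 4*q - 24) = (q - 1/3)/(q - 2)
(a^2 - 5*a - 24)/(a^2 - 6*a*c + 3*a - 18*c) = (a - 8)/(a - 6*c)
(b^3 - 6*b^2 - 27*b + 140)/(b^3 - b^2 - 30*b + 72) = (b^2 - 2*b - 35)/(b^2 + 3*b - 18)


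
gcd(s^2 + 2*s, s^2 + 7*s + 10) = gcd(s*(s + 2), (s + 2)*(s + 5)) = s + 2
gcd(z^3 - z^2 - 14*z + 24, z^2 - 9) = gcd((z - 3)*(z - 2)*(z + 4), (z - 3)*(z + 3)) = z - 3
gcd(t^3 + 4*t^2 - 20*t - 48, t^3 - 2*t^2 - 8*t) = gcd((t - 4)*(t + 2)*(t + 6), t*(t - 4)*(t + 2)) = t^2 - 2*t - 8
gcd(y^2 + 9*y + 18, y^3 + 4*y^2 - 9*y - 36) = y + 3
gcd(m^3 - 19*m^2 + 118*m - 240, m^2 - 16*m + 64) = m - 8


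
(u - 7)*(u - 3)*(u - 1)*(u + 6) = u^4 - 5*u^3 - 35*u^2 + 165*u - 126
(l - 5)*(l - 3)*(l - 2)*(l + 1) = l^4 - 9*l^3 + 21*l^2 + l - 30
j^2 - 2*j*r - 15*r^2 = (j - 5*r)*(j + 3*r)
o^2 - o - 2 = (o - 2)*(o + 1)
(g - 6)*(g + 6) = g^2 - 36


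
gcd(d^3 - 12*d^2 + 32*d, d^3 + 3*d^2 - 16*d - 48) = d - 4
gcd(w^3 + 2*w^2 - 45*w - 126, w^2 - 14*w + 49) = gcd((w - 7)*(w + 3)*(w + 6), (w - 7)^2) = w - 7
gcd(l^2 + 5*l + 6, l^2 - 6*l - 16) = l + 2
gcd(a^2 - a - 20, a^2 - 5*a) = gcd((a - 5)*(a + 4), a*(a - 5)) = a - 5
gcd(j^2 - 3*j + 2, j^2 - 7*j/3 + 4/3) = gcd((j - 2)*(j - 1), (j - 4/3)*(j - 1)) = j - 1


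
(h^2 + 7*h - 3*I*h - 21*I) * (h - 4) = h^3 + 3*h^2 - 3*I*h^2 - 28*h - 9*I*h + 84*I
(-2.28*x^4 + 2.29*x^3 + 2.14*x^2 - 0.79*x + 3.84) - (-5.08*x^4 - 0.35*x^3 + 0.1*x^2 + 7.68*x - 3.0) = 2.8*x^4 + 2.64*x^3 + 2.04*x^2 - 8.47*x + 6.84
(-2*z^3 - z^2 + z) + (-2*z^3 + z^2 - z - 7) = -4*z^3 - 7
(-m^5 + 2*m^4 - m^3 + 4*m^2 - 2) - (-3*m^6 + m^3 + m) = 3*m^6 - m^5 + 2*m^4 - 2*m^3 + 4*m^2 - m - 2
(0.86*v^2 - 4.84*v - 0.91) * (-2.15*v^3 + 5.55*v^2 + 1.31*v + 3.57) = -1.849*v^5 + 15.179*v^4 - 23.7789*v^3 - 8.3207*v^2 - 18.4709*v - 3.2487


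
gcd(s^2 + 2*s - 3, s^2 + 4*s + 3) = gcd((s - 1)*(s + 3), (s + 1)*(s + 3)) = s + 3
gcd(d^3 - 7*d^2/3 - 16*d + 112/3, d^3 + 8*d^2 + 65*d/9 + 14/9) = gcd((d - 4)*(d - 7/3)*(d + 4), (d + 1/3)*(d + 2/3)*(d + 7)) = 1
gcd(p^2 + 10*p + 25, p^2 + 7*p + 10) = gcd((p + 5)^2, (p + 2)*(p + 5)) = p + 5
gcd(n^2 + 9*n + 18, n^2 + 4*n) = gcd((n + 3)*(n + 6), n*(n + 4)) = 1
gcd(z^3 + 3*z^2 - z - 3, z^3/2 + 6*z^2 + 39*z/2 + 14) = z + 1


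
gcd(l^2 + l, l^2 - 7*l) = l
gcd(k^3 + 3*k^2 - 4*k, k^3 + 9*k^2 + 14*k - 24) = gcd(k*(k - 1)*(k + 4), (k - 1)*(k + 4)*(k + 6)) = k^2 + 3*k - 4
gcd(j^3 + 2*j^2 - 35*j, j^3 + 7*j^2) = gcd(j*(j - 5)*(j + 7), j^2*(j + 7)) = j^2 + 7*j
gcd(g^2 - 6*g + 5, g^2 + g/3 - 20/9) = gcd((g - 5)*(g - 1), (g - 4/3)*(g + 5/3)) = 1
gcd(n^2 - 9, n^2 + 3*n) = n + 3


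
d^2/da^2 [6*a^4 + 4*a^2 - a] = 72*a^2 + 8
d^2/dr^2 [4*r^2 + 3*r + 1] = 8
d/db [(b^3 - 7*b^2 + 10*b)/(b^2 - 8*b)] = (b^2 - 16*b + 46)/(b^2 - 16*b + 64)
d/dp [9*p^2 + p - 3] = 18*p + 1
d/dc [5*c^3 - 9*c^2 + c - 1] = 15*c^2 - 18*c + 1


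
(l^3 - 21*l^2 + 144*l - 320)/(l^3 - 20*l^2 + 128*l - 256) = (l - 5)/(l - 4)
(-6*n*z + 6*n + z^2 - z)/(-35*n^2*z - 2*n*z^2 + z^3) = (6*n*z - 6*n - z^2 + z)/(z*(35*n^2 + 2*n*z - z^2))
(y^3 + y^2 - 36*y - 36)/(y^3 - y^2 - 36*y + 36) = (y + 1)/(y - 1)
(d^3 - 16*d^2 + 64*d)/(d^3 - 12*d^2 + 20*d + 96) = d*(d - 8)/(d^2 - 4*d - 12)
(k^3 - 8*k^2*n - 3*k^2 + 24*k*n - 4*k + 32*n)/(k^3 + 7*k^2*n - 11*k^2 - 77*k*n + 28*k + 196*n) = (k^2 - 8*k*n + k - 8*n)/(k^2 + 7*k*n - 7*k - 49*n)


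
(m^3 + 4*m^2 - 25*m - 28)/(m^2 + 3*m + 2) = (m^2 + 3*m - 28)/(m + 2)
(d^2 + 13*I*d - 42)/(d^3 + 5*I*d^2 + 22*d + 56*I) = (d + 6*I)/(d^2 - 2*I*d + 8)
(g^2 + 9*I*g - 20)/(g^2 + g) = (g^2 + 9*I*g - 20)/(g*(g + 1))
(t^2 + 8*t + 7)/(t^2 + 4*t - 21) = (t + 1)/(t - 3)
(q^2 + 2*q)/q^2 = (q + 2)/q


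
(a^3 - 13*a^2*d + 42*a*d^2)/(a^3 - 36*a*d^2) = (a - 7*d)/(a + 6*d)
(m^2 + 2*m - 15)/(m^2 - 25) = (m - 3)/(m - 5)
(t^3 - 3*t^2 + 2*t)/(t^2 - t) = t - 2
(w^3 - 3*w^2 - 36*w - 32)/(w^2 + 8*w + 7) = (w^2 - 4*w - 32)/(w + 7)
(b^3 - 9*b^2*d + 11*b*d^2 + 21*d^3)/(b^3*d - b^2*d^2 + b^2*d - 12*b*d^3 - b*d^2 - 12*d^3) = (-b^3 + 9*b^2*d - 11*b*d^2 - 21*d^3)/(d*(-b^3 + b^2*d - b^2 + 12*b*d^2 + b*d + 12*d^2))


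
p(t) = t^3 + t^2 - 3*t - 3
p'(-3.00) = 18.00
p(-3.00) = -12.00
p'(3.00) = 30.00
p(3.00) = 24.00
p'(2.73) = 24.82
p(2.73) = 16.61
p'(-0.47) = -3.28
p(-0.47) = -1.47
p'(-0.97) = -2.12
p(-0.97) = -0.06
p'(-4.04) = 37.88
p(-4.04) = -40.50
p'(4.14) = 56.70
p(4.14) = 72.68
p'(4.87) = 77.89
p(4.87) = 121.61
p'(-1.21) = -1.03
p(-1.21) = 0.32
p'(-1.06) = -1.75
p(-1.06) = 0.11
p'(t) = 3*t^2 + 2*t - 3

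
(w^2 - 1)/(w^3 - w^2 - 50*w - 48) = (w - 1)/(w^2 - 2*w - 48)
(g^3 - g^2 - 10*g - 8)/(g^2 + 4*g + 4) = (g^2 - 3*g - 4)/(g + 2)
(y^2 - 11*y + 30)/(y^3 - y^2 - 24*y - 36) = (y - 5)/(y^2 + 5*y + 6)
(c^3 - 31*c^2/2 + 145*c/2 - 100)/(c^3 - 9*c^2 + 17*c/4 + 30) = 2*(c - 5)/(2*c + 3)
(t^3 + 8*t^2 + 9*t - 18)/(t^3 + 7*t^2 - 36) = (t - 1)/(t - 2)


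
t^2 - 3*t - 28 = (t - 7)*(t + 4)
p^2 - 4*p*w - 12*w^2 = (p - 6*w)*(p + 2*w)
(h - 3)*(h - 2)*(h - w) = h^3 - h^2*w - 5*h^2 + 5*h*w + 6*h - 6*w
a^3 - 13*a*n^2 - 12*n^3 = (a - 4*n)*(a + n)*(a + 3*n)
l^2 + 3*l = l*(l + 3)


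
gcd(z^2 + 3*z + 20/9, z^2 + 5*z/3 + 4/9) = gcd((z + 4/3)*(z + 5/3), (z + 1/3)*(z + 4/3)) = z + 4/3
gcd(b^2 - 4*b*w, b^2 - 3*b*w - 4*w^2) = -b + 4*w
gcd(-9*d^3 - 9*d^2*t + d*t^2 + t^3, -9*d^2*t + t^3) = -9*d^2 + t^2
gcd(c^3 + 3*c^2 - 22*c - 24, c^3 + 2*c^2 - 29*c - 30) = c^2 + 7*c + 6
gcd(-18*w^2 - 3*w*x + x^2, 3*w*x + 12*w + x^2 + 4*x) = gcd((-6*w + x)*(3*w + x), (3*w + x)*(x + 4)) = 3*w + x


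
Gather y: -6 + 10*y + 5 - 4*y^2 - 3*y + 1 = -4*y^2 + 7*y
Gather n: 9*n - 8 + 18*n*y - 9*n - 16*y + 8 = 18*n*y - 16*y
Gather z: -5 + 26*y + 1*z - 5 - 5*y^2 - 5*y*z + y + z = -5*y^2 + 27*y + z*(2 - 5*y) - 10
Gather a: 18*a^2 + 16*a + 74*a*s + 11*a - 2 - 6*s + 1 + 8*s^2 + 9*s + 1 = 18*a^2 + a*(74*s + 27) + 8*s^2 + 3*s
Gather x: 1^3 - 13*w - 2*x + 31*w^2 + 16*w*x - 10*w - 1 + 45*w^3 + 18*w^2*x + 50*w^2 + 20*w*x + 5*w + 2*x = 45*w^3 + 81*w^2 - 18*w + x*(18*w^2 + 36*w)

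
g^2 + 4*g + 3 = (g + 1)*(g + 3)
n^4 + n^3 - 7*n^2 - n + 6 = (n - 2)*(n - 1)*(n + 1)*(n + 3)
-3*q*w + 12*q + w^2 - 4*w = (-3*q + w)*(w - 4)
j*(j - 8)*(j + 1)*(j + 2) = j^4 - 5*j^3 - 22*j^2 - 16*j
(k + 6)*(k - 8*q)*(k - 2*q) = k^3 - 10*k^2*q + 6*k^2 + 16*k*q^2 - 60*k*q + 96*q^2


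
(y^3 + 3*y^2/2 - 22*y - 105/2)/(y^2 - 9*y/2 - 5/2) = (2*y^2 + 13*y + 21)/(2*y + 1)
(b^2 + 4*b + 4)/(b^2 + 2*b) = (b + 2)/b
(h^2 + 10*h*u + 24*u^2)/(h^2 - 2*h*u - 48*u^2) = (-h - 4*u)/(-h + 8*u)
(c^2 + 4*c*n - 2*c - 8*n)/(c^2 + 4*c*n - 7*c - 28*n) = (c - 2)/(c - 7)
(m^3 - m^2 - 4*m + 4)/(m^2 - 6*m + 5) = (m^2 - 4)/(m - 5)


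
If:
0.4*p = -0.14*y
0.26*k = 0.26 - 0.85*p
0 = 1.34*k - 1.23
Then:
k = 0.92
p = 0.03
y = -0.07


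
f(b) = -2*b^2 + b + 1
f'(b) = 1 - 4*b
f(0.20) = 1.12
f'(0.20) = 0.20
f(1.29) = -1.04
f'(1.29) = -4.16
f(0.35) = 1.10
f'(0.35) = -0.40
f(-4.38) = -41.75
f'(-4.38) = 18.52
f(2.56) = -9.55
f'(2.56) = -9.24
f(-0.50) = 0.00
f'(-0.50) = 3.00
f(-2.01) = -9.09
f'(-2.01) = 9.04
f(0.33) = 1.11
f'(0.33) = -0.32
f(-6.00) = -77.00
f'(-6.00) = 25.00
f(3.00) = -14.00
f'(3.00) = -11.00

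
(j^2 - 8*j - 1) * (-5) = -5*j^2 + 40*j + 5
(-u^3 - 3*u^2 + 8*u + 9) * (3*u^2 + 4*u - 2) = -3*u^5 - 13*u^4 + 14*u^3 + 65*u^2 + 20*u - 18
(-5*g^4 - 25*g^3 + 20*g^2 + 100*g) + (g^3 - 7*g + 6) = -5*g^4 - 24*g^3 + 20*g^2 + 93*g + 6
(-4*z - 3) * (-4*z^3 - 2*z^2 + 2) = 16*z^4 + 20*z^3 + 6*z^2 - 8*z - 6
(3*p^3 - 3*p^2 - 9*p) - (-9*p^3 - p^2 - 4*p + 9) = 12*p^3 - 2*p^2 - 5*p - 9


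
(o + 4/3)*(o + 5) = o^2 + 19*o/3 + 20/3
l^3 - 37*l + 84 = (l - 4)*(l - 3)*(l + 7)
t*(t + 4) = t^2 + 4*t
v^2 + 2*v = v*(v + 2)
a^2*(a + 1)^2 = a^4 + 2*a^3 + a^2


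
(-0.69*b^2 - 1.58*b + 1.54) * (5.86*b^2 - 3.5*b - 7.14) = -4.0434*b^4 - 6.8438*b^3 + 19.481*b^2 + 5.8912*b - 10.9956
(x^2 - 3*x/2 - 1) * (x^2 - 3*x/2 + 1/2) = x^4 - 3*x^3 + 7*x^2/4 + 3*x/4 - 1/2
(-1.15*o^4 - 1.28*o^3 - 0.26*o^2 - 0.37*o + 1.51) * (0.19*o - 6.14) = -0.2185*o^5 + 6.8178*o^4 + 7.8098*o^3 + 1.5261*o^2 + 2.5587*o - 9.2714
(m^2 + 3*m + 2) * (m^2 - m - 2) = m^4 + 2*m^3 - 3*m^2 - 8*m - 4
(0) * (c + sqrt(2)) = 0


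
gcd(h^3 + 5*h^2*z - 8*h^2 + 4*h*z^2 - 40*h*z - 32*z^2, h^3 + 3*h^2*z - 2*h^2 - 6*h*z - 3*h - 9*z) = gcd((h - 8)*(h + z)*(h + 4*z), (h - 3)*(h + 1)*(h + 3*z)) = 1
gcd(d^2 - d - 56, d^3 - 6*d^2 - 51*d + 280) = d^2 - d - 56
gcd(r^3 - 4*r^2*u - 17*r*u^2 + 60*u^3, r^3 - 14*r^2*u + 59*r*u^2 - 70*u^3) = r - 5*u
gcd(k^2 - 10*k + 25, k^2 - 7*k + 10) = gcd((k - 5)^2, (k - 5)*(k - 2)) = k - 5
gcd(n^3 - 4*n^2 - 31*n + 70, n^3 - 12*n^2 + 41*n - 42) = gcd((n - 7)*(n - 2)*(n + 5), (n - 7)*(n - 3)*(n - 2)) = n^2 - 9*n + 14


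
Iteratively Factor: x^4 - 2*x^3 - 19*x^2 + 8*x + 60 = (x + 3)*(x^3 - 5*x^2 - 4*x + 20) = (x - 5)*(x + 3)*(x^2 - 4) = (x - 5)*(x - 2)*(x + 3)*(x + 2)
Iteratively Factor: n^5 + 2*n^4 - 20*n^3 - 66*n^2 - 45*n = (n + 1)*(n^4 + n^3 - 21*n^2 - 45*n) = (n + 1)*(n + 3)*(n^3 - 2*n^2 - 15*n) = (n - 5)*(n + 1)*(n + 3)*(n^2 + 3*n) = n*(n - 5)*(n + 1)*(n + 3)*(n + 3)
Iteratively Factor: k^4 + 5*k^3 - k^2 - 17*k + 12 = (k - 1)*(k^3 + 6*k^2 + 5*k - 12) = (k - 1)*(k + 4)*(k^2 + 2*k - 3) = (k - 1)^2*(k + 4)*(k + 3)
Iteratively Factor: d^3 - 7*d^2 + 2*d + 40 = (d + 2)*(d^2 - 9*d + 20) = (d - 5)*(d + 2)*(d - 4)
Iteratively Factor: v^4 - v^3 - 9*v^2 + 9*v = (v)*(v^3 - v^2 - 9*v + 9) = v*(v + 3)*(v^2 - 4*v + 3) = v*(v - 1)*(v + 3)*(v - 3)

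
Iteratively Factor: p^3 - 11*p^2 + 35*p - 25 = (p - 5)*(p^2 - 6*p + 5) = (p - 5)*(p - 1)*(p - 5)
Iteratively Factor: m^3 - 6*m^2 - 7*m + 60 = (m - 5)*(m^2 - m - 12) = (m - 5)*(m - 4)*(m + 3)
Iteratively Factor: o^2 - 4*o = (o)*(o - 4)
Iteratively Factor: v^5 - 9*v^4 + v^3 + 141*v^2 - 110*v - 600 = (v - 5)*(v^4 - 4*v^3 - 19*v^2 + 46*v + 120) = (v - 5)^2*(v^3 + v^2 - 14*v - 24) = (v - 5)^2*(v + 2)*(v^2 - v - 12) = (v - 5)^2*(v + 2)*(v + 3)*(v - 4)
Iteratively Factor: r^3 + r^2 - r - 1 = (r - 1)*(r^2 + 2*r + 1) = (r - 1)*(r + 1)*(r + 1)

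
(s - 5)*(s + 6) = s^2 + s - 30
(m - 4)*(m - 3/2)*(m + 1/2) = m^3 - 5*m^2 + 13*m/4 + 3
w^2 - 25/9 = (w - 5/3)*(w + 5/3)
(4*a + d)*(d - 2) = 4*a*d - 8*a + d^2 - 2*d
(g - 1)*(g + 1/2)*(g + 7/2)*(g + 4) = g^4 + 7*g^3 + 39*g^2/4 - 43*g/4 - 7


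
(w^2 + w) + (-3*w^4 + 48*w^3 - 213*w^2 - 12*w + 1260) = -3*w^4 + 48*w^3 - 212*w^2 - 11*w + 1260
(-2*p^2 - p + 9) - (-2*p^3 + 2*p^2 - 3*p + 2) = 2*p^3 - 4*p^2 + 2*p + 7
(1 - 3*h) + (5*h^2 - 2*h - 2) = 5*h^2 - 5*h - 1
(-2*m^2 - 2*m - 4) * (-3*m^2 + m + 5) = 6*m^4 + 4*m^3 - 14*m - 20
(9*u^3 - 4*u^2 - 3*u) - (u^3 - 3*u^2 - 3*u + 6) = 8*u^3 - u^2 - 6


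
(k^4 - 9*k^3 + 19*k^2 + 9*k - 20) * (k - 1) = k^5 - 10*k^4 + 28*k^3 - 10*k^2 - 29*k + 20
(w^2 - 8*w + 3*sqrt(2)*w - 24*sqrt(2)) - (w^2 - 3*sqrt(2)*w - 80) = -8*w + 6*sqrt(2)*w - 24*sqrt(2) + 80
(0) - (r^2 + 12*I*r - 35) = -r^2 - 12*I*r + 35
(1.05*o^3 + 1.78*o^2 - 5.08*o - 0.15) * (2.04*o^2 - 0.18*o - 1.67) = 2.142*o^5 + 3.4422*o^4 - 12.4371*o^3 - 2.3642*o^2 + 8.5106*o + 0.2505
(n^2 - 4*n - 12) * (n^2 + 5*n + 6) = n^4 + n^3 - 26*n^2 - 84*n - 72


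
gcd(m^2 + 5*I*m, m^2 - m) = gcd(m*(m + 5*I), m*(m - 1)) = m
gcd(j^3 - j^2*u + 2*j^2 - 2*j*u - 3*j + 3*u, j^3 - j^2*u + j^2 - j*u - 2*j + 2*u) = -j^2 + j*u + j - u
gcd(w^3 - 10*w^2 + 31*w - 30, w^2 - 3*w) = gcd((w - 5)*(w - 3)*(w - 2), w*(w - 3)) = w - 3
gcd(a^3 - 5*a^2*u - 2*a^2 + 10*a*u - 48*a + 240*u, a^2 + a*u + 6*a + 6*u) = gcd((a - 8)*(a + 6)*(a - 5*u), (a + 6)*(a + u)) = a + 6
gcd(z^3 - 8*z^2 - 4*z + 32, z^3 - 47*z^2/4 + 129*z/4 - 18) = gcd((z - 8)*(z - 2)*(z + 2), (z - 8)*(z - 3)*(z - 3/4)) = z - 8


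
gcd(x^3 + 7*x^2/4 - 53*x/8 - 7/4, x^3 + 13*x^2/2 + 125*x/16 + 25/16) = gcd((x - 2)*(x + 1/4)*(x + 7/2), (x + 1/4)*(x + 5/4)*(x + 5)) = x + 1/4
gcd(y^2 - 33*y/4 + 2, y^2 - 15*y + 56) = y - 8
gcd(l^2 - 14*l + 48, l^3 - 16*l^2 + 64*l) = l - 8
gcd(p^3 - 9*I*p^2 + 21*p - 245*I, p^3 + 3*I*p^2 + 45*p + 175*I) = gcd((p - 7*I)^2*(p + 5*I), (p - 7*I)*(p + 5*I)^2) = p^2 - 2*I*p + 35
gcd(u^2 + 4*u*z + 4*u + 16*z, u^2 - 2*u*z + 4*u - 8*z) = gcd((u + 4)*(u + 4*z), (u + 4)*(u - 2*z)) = u + 4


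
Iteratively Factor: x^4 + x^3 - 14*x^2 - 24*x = (x + 3)*(x^3 - 2*x^2 - 8*x) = (x + 2)*(x + 3)*(x^2 - 4*x) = (x - 4)*(x + 2)*(x + 3)*(x)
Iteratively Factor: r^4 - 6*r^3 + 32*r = (r + 2)*(r^3 - 8*r^2 + 16*r) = (r - 4)*(r + 2)*(r^2 - 4*r) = r*(r - 4)*(r + 2)*(r - 4)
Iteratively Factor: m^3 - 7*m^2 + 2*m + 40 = (m + 2)*(m^2 - 9*m + 20) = (m - 4)*(m + 2)*(m - 5)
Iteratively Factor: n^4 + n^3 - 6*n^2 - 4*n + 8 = (n + 2)*(n^3 - n^2 - 4*n + 4) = (n - 2)*(n + 2)*(n^2 + n - 2) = (n - 2)*(n - 1)*(n + 2)*(n + 2)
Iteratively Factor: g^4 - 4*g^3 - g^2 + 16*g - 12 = (g + 2)*(g^3 - 6*g^2 + 11*g - 6) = (g - 2)*(g + 2)*(g^2 - 4*g + 3) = (g - 2)*(g - 1)*(g + 2)*(g - 3)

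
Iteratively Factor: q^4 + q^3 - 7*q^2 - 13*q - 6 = (q - 3)*(q^3 + 4*q^2 + 5*q + 2) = (q - 3)*(q + 1)*(q^2 + 3*q + 2) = (q - 3)*(q + 1)*(q + 2)*(q + 1)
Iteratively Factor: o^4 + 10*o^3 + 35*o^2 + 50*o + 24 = (o + 3)*(o^3 + 7*o^2 + 14*o + 8) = (o + 3)*(o + 4)*(o^2 + 3*o + 2) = (o + 2)*(o + 3)*(o + 4)*(o + 1)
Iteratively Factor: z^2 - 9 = (z - 3)*(z + 3)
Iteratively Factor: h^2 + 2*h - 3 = (h - 1)*(h + 3)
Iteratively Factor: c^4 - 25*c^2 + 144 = (c + 3)*(c^3 - 3*c^2 - 16*c + 48) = (c + 3)*(c + 4)*(c^2 - 7*c + 12) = (c - 4)*(c + 3)*(c + 4)*(c - 3)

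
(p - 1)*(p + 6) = p^2 + 5*p - 6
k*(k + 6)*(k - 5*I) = k^3 + 6*k^2 - 5*I*k^2 - 30*I*k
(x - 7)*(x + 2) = x^2 - 5*x - 14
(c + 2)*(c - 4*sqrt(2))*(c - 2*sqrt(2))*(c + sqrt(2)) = c^4 - 5*sqrt(2)*c^3 + 2*c^3 - 10*sqrt(2)*c^2 + 4*c^2 + 8*c + 16*sqrt(2)*c + 32*sqrt(2)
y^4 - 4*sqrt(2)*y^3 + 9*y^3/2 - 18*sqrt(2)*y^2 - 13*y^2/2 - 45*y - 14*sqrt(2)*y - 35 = (y + 7/2)*(y - 5*sqrt(2))*(sqrt(2)*y/2 + 1)*(sqrt(2)*y + sqrt(2))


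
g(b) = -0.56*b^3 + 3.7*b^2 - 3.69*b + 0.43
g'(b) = -1.68*b^2 + 7.4*b - 3.69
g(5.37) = 0.59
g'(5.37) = -12.40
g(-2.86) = 54.35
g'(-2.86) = -38.60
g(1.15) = 0.23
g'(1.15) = 2.60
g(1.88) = 2.85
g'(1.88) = 4.28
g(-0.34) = 2.13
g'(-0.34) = -6.40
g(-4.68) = 156.14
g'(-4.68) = -75.12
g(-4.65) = 153.90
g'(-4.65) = -74.43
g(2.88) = 7.11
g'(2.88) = 3.69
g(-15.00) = 2778.28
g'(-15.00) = -492.69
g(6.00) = -9.47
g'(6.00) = -19.77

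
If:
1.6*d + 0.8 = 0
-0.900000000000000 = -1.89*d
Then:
No Solution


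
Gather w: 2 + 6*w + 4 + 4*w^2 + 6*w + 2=4*w^2 + 12*w + 8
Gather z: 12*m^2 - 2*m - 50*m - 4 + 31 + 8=12*m^2 - 52*m + 35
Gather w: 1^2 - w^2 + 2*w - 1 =-w^2 + 2*w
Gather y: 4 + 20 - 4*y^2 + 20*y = -4*y^2 + 20*y + 24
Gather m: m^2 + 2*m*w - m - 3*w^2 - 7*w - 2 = m^2 + m*(2*w - 1) - 3*w^2 - 7*w - 2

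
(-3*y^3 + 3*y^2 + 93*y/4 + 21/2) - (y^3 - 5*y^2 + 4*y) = -4*y^3 + 8*y^2 + 77*y/4 + 21/2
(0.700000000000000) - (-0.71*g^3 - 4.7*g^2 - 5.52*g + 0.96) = 0.71*g^3 + 4.7*g^2 + 5.52*g - 0.26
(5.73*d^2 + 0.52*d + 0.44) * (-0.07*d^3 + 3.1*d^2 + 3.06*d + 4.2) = -0.4011*d^5 + 17.7266*d^4 + 19.115*d^3 + 27.0212*d^2 + 3.5304*d + 1.848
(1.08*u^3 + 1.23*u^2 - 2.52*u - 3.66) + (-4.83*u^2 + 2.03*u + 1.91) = 1.08*u^3 - 3.6*u^2 - 0.49*u - 1.75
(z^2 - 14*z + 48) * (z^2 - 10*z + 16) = z^4 - 24*z^3 + 204*z^2 - 704*z + 768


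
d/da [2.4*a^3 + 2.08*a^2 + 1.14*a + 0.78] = 7.2*a^2 + 4.16*a + 1.14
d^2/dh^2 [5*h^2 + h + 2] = 10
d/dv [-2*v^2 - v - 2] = -4*v - 1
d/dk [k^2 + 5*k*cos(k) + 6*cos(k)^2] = -5*k*sin(k) + 2*k - 6*sin(2*k) + 5*cos(k)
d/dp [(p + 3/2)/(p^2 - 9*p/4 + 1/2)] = 2*(-8*p^2 - 24*p + 31)/(16*p^4 - 72*p^3 + 97*p^2 - 36*p + 4)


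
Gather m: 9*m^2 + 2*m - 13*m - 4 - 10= 9*m^2 - 11*m - 14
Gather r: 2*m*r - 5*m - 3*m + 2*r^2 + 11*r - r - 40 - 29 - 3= -8*m + 2*r^2 + r*(2*m + 10) - 72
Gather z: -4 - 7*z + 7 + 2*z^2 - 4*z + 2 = 2*z^2 - 11*z + 5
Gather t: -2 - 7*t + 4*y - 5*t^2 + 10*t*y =-5*t^2 + t*(10*y - 7) + 4*y - 2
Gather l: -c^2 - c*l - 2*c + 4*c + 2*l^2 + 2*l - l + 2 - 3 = -c^2 + 2*c + 2*l^2 + l*(1 - c) - 1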